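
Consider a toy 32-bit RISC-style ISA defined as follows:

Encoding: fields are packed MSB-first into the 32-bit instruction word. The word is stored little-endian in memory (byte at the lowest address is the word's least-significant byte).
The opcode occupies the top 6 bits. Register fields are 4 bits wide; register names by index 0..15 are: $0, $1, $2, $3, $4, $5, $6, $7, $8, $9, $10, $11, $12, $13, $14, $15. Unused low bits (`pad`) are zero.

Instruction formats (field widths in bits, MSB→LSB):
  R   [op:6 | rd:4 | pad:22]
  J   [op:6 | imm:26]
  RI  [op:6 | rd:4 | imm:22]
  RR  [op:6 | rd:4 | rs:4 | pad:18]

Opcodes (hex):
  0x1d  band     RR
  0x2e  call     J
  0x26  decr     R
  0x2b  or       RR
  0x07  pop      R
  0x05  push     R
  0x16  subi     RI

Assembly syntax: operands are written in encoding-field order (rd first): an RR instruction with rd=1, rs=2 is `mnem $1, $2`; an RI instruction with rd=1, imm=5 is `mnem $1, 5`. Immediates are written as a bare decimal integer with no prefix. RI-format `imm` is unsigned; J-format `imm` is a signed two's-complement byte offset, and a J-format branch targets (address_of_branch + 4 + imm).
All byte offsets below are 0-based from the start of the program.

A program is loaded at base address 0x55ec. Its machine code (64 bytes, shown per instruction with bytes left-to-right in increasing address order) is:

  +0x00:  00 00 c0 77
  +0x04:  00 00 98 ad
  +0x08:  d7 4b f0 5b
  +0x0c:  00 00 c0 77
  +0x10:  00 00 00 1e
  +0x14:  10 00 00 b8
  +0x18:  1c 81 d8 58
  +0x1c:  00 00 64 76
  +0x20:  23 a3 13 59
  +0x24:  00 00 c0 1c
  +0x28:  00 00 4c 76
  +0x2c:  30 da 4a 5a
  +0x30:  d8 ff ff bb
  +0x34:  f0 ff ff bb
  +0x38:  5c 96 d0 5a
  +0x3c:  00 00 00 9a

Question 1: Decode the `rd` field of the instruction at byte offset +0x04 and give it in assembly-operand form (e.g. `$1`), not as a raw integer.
$6

[04] 00 00 98 ad → 0xad980000
  opcode bits[31:26]=0x2b: or/RR
  rd: (w>>22)&0xf=0x6 → $6
  rs: (w>>18)&0xf=0x6 → $6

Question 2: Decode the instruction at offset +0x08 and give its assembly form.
+0x08: d7 4b f0 5b ⇒ word 0x5bf04bd7 (little)
  opcode bits[31:26]=0x16: subi/RI
  [25:22] rd=15 = $15
  [21:0] imm=3165143 = 3165143

subi $15, 3165143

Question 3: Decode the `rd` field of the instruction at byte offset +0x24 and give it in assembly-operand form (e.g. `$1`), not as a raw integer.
off 0x24: read 00 00 c0 1c as little → 0x1cc00000
  op=0x1cc00000>>26=0x7 ⇒ pop (R)
  rd@[25:22]=0x3 ⇒ $3

$3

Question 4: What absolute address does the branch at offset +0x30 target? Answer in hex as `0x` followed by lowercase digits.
0x55f8

off 0x30: read d8 ff ff bb as little → 0xbbffffd8
  top 6b → 0x2e → call [J]
  imm@[25:0]=0x3ffffd8 (s26→-40) ⇒ -40
  target = base 0x55ec + off 0x30 + 4 + imm -40 = 0x55f8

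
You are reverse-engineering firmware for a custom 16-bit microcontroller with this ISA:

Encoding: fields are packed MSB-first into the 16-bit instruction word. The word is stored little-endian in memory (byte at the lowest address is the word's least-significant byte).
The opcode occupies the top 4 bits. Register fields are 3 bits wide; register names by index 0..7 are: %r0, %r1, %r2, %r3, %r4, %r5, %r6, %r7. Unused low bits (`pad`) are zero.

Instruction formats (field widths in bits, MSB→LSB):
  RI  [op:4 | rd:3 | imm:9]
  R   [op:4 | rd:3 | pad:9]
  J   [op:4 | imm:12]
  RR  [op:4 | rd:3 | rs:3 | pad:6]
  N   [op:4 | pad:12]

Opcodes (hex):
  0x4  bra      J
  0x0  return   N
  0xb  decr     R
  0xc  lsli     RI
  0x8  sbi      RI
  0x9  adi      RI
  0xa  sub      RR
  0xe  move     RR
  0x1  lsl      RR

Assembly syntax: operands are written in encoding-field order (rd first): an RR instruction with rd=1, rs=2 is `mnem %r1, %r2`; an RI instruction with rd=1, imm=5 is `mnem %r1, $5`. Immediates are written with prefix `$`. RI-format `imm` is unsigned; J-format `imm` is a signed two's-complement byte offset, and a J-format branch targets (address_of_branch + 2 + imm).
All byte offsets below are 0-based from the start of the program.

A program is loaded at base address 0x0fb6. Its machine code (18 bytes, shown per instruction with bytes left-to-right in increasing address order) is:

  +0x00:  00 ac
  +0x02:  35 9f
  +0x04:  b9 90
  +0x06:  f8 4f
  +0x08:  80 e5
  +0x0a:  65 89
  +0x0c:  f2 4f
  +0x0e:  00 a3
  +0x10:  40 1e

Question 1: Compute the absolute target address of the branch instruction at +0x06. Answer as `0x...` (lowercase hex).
+0x06: f8 4f ⇒ word 0x4ff8 (little)
  top 4b → 0x4 → bra [J]
  imm: (w>>0)&0xfff=0xff8 (s12→-8) → $-8
  target = base 0x0fb6 + off 0x06 + 2 + imm -8 = 0x0fb6

0x0fb6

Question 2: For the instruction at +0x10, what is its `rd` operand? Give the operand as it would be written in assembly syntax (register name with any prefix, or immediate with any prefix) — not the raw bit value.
%r7

+0x10: 40 1e ⇒ word 0x1e40 (little)
  op=0x1e40>>12=0x1 ⇒ lsl (RR)
  rd@[11:9]=0x7 ⇒ %r7
  rs@[8:6]=0x1 ⇒ %r1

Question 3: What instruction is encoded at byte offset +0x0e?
sub %r1, %r4

@+0e  little-endian(00 a3) = 0xa300
  opcode bits[15:12]=0xa: sub/RR
  [11:9] rd=1 = %r1
  [8:6] rs=4 = %r4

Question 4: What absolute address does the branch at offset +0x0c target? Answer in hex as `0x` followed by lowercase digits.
off 0x0c: read f2 4f as little → 0x4ff2
  opcode bits[15:12]=0x4: bra/J
  imm@[11:0]=0xff2 (s12→-14) ⇒ $-14
  target = base 0x0fb6 + off 0x0c + 2 + imm -14 = 0x0fb6

0x0fb6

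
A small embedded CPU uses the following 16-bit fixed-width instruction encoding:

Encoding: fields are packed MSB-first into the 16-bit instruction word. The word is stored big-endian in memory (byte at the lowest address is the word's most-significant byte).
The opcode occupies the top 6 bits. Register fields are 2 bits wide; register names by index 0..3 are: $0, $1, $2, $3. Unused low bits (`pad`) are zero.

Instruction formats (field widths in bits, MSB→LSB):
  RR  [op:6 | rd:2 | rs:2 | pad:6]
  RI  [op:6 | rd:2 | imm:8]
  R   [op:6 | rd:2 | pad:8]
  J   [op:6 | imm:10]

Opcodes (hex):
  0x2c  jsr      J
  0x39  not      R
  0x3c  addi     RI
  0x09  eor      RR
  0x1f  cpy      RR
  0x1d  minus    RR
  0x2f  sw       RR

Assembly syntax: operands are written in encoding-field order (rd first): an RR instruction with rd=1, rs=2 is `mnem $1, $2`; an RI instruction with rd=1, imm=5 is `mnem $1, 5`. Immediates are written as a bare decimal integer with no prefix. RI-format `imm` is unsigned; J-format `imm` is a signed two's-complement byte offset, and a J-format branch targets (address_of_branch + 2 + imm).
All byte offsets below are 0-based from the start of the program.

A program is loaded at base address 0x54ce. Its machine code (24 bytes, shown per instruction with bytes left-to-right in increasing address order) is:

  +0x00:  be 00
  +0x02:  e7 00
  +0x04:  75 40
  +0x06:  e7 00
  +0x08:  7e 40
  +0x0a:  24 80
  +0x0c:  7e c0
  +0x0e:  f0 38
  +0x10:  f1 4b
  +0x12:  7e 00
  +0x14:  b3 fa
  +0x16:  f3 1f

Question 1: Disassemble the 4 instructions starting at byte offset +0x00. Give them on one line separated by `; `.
sw $2, $0; not $3; minus $1, $1; not $3

[00] be 00 → 0xbe00
  opcode bits[15:10]=0x2f: sw/RR
  [9:8] rd=2 = $2
  [7:6] rs=0 = $0
[02] e7 00 → 0xe700
  opcode bits[15:10]=0x39: not/R
  [9:8] rd=3 = $3
[04] 75 40 → 0x7540
  opcode bits[15:10]=0x1d: minus/RR
  [9:8] rd=1 = $1
  [7:6] rs=1 = $1
[06] e7 00 → 0xe700
  opcode bits[15:10]=0x39: not/R
  [9:8] rd=3 = $3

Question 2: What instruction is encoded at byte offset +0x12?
@+12  big-endian(7e 00) = 0x7e00
  opcode bits[15:10]=0x1f: cpy/RR
  rd@[9:8]=0x2 ⇒ $2
  rs@[7:6]=0x0 ⇒ $0

cpy $2, $0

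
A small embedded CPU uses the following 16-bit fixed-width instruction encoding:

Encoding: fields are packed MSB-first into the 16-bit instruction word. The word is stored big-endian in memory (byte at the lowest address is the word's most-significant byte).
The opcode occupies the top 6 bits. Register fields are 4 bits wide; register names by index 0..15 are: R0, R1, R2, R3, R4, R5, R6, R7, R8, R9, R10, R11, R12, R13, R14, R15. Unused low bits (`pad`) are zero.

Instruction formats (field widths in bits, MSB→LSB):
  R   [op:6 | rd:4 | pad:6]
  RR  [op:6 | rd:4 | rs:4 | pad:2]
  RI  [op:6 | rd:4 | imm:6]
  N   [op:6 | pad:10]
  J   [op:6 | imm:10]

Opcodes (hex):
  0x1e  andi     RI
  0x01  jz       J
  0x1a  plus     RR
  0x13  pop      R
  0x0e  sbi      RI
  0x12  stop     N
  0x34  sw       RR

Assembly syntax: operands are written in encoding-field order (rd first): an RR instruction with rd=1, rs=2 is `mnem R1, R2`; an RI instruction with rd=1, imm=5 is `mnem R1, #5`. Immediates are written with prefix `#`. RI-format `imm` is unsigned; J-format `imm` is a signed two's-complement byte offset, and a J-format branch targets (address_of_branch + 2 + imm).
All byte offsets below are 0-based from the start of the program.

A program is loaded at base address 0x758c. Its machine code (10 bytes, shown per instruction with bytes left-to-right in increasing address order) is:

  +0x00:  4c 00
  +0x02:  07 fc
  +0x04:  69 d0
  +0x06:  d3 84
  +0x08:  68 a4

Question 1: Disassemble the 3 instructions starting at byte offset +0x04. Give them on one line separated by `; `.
plus R7, R4; sw R14, R1; plus R2, R9

off 0x04: read 69 d0 as big → 0x69d0
  top 6b → 0x1a → plus [RR]
  rd@[9:6]=0x7 ⇒ R7
  rs@[5:2]=0x4 ⇒ R4
off 0x06: read d3 84 as big → 0xd384
  top 6b → 0x34 → sw [RR]
  rd@[9:6]=0xe ⇒ R14
  rs@[5:2]=0x1 ⇒ R1
off 0x08: read 68 a4 as big → 0x68a4
  top 6b → 0x1a → plus [RR]
  rd@[9:6]=0x2 ⇒ R2
  rs@[5:2]=0x9 ⇒ R9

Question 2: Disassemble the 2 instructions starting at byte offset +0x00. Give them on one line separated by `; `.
pop R0; jz #-4

+0x00: 4c 00 ⇒ word 0x4c00 (big)
  opcode bits[15:10]=0x13: pop/R
  rd@[9:6]=0x0 ⇒ R0
+0x02: 07 fc ⇒ word 0x07fc (big)
  opcode bits[15:10]=0x1: jz/J
  imm@[9:0]=0x3fc (s10→-4) ⇒ #-4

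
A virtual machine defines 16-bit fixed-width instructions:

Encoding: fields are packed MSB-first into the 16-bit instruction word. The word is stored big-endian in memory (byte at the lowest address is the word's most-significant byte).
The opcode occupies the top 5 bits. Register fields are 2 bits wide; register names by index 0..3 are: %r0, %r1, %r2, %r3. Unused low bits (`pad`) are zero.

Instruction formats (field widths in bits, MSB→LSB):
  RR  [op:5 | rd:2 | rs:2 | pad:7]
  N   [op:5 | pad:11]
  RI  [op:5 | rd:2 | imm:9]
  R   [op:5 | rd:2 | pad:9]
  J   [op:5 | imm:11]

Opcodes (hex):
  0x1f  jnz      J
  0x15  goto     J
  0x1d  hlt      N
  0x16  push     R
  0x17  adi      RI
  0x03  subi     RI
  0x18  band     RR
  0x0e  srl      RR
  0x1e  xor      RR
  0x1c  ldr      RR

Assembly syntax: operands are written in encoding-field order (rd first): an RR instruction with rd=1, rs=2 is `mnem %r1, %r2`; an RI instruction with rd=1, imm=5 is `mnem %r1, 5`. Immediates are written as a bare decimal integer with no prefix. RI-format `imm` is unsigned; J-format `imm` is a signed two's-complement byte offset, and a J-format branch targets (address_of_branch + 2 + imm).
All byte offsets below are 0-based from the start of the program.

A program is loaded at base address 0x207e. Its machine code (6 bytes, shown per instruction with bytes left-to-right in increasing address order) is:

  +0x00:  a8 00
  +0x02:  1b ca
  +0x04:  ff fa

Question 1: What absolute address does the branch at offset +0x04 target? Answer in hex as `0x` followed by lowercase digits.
0x207e

+0x04: ff fa ⇒ word 0xfffa (big)
  top 5b → 0x1f → jnz [J]
  [10:0] imm=2042 (s11→-6) = -6
  target = base 0x207e + off 0x04 + 2 + imm -6 = 0x207e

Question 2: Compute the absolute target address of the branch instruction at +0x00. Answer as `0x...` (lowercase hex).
+0x00: a8 00 ⇒ word 0xa800 (big)
  opcode bits[15:11]=0x15: goto/J
  [10:0] imm=0 = 0
  target = base 0x207e + off 0x00 + 2 + imm 0 = 0x2080

0x2080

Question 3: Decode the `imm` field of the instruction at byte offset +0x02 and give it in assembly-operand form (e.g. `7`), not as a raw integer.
[02] 1b ca → 0x1bca
  opcode bits[15:11]=0x3: subi/RI
  rd@[10:9]=0x1 ⇒ %r1
  imm@[8:0]=0x1ca ⇒ 458

458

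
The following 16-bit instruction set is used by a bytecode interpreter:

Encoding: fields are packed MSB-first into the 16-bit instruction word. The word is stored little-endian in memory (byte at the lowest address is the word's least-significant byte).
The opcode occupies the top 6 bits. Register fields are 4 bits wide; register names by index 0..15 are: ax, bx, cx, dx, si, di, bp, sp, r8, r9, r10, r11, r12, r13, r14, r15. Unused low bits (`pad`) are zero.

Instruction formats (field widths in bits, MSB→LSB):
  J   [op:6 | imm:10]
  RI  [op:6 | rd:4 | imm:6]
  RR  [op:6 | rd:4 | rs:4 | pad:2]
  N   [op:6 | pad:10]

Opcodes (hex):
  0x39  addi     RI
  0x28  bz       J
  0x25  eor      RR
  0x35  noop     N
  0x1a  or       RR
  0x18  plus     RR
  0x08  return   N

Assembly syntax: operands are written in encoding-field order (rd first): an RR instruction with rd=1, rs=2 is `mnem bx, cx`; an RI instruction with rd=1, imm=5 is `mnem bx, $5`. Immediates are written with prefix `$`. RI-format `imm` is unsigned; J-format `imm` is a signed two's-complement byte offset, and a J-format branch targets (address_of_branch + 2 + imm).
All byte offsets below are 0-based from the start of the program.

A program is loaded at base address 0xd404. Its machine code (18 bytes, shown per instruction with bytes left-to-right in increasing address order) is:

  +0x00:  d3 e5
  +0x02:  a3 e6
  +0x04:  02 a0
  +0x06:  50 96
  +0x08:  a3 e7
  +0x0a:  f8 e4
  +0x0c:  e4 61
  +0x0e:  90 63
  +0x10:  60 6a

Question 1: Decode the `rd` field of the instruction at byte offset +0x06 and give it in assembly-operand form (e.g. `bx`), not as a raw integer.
r9

[06] 50 96 → 0x9650
  opcode bits[15:10]=0x25: eor/RR
  rd@[9:6]=0x9 ⇒ r9
  rs@[5:2]=0x4 ⇒ si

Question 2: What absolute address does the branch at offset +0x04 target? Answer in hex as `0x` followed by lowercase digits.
+0x04: 02 a0 ⇒ word 0xa002 (little)
  op=0xa002>>10=0x28 ⇒ bz (J)
  imm: (w>>0)&0x3ff=0x2 → $2
  target = base 0xd404 + off 0x04 + 2 + imm 2 = 0xd40c

0xd40c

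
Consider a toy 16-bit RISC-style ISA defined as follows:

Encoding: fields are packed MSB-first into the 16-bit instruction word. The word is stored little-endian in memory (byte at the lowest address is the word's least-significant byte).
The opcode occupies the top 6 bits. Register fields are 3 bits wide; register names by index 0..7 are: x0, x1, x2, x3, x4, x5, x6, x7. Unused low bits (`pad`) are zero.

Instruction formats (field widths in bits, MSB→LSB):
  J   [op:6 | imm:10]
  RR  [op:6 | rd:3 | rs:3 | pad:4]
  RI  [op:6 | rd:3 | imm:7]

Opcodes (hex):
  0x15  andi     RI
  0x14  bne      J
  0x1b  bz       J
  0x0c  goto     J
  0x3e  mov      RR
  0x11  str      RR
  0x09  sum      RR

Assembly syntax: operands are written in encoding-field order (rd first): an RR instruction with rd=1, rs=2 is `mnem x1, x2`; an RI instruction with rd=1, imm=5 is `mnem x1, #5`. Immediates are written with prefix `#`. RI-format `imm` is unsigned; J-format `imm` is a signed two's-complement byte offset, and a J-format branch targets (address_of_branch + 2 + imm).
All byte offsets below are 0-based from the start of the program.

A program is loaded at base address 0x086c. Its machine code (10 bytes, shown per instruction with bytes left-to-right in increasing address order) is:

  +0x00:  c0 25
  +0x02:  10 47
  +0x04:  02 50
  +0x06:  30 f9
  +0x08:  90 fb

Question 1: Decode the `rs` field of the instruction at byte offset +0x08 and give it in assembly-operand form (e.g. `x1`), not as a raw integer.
off 0x08: read 90 fb as little → 0xfb90
  op=0xfb90>>10=0x3e ⇒ mov (RR)
  [9:7] rd=7 = x7
  [6:4] rs=1 = x1

x1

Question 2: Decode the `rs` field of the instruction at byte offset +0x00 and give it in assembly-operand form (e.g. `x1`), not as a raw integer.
x4

off 0x00: read c0 25 as little → 0x25c0
  op=0x25c0>>10=0x9 ⇒ sum (RR)
  rd@[9:7]=0x3 ⇒ x3
  rs@[6:4]=0x4 ⇒ x4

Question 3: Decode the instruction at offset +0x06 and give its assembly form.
mov x2, x3

+0x06: 30 f9 ⇒ word 0xf930 (little)
  op=0xf930>>10=0x3e ⇒ mov (RR)
  rd: (w>>7)&0x7=0x2 → x2
  rs: (w>>4)&0x7=0x3 → x3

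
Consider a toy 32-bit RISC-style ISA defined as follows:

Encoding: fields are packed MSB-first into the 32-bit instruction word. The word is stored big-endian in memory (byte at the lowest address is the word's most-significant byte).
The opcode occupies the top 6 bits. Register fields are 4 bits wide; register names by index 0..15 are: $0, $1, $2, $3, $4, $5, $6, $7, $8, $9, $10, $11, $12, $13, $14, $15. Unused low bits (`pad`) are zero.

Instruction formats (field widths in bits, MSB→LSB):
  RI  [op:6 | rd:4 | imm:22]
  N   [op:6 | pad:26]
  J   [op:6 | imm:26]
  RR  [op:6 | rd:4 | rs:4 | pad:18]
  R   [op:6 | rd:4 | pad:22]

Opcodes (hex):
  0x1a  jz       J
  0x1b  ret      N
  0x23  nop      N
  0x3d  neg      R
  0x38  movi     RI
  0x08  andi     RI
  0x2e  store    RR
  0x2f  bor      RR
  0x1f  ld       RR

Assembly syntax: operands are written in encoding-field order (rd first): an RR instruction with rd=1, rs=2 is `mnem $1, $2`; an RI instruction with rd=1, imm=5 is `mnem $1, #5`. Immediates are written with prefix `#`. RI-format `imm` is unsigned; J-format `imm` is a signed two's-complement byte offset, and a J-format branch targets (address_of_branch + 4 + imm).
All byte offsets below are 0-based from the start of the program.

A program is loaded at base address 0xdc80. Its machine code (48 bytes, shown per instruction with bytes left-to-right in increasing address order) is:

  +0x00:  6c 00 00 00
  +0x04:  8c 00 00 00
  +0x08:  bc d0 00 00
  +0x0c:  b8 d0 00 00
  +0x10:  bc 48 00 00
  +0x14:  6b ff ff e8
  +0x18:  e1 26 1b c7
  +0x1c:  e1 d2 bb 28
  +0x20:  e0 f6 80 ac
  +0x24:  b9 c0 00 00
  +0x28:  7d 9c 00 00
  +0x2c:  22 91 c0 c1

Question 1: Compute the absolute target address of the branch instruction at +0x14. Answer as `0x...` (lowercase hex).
+0x14: 6b ff ff e8 ⇒ word 0x6bffffe8 (big)
  op=0x6bffffe8>>26=0x1a ⇒ jz (J)
  imm@[25:0]=0x3ffffe8 (s26→-24) ⇒ #-24
  target = base 0xdc80 + off 0x14 + 4 + imm -24 = 0xdc80

0xdc80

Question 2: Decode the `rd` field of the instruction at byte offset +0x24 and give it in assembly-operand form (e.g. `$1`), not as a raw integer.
$7

@+24  big-endian(b9 c0 00 00) = 0xb9c00000
  top 6b → 0x2e → store [RR]
  rd: (w>>22)&0xf=0x7 → $7
  rs: (w>>18)&0xf=0x0 → $0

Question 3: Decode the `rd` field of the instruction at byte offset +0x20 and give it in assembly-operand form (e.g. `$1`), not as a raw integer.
$3

+0x20: e0 f6 80 ac ⇒ word 0xe0f680ac (big)
  opcode bits[31:26]=0x38: movi/RI
  [25:22] rd=3 = $3
  [21:0] imm=3571884 = #3571884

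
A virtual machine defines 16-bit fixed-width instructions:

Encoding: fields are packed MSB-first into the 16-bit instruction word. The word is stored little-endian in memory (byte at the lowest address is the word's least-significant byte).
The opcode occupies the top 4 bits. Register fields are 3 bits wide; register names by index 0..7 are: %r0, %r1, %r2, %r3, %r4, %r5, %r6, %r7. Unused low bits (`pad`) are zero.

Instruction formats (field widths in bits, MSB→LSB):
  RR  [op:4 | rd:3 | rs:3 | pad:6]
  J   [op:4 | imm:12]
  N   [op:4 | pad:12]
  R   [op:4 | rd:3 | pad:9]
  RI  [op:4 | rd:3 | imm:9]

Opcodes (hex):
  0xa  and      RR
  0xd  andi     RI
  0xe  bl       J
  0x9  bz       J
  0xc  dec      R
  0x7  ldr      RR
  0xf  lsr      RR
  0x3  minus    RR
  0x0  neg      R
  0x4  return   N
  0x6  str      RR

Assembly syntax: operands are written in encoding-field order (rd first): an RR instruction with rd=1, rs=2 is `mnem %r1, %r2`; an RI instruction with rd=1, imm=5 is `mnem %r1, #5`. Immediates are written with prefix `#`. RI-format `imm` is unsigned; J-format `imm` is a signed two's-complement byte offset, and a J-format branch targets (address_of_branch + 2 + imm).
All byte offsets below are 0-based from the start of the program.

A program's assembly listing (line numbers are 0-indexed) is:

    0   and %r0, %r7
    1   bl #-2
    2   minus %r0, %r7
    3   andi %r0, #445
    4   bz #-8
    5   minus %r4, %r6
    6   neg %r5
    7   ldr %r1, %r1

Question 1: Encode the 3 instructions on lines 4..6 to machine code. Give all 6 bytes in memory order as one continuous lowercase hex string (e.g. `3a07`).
L4: bz op=0x9:4|imm=-8:12 ⇒ 0x9ff8 ⇒ little f8 9f
L5: minus op=0x3:4|rd=4:3|rs=6:3|pad=0:6 ⇒ 0x3980 ⇒ little 80 39
L6: neg op=0x0:4|rd=5:3|pad=0:9 ⇒ 0x0a00 ⇒ little 00 0a

f89f8039000a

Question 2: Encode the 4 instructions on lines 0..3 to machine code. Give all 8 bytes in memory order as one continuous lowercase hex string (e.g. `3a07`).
L0: and op=0xa:4|rd=0:3|rs=7:3|pad=0:6 ⇒ 0xa1c0 ⇒ little c0 a1
L1: bl op=0xe:4|imm=-2:12 ⇒ 0xeffe ⇒ little fe ef
L2: minus op=0x3:4|rd=0:3|rs=7:3|pad=0:6 ⇒ 0x31c0 ⇒ little c0 31
L3: andi op=0xd:4|rd=0:3|imm=445:9 ⇒ 0xd1bd ⇒ little bd d1

c0a1feefc031bdd1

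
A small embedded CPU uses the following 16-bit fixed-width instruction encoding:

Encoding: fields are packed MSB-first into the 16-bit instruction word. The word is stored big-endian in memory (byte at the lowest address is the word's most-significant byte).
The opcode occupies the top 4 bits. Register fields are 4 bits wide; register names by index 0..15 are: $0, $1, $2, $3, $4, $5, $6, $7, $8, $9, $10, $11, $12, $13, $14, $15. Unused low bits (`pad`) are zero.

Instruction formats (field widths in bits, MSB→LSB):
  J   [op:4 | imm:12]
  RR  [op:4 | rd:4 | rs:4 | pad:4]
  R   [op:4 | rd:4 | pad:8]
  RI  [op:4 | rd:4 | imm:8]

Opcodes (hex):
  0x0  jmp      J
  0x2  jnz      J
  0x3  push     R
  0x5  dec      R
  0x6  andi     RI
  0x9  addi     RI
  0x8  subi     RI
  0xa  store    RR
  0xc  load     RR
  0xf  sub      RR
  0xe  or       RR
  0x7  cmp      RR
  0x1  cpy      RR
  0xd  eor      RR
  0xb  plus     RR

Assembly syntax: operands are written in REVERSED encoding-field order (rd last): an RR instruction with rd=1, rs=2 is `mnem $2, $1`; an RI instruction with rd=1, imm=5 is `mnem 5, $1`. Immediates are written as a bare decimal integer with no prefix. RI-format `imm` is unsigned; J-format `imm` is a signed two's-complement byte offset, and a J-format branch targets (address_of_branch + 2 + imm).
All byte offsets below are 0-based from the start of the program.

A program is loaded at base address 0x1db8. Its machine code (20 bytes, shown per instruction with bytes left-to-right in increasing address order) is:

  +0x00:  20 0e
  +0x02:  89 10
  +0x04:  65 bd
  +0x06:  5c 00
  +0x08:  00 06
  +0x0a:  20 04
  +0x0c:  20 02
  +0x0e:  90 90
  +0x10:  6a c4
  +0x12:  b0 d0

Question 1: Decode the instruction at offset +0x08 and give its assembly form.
[08] 00 06 → 0x0006
  top 4b → 0x0 → jmp [J]
  [11:0] imm=6 = 6

jmp 6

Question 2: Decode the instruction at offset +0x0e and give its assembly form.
[0e] 90 90 → 0x9090
  top 4b → 0x9 → addi [RI]
  [11:8] rd=0 = $0
  [7:0] imm=144 = 144

addi 144, $0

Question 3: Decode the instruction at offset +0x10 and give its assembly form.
+0x10: 6a c4 ⇒ word 0x6ac4 (big)
  op=0x6ac4>>12=0x6 ⇒ andi (RI)
  rd@[11:8]=0xa ⇒ $10
  imm@[7:0]=0xc4 ⇒ 196

andi 196, $10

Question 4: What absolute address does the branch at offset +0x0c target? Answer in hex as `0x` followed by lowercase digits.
+0x0c: 20 02 ⇒ word 0x2002 (big)
  op=0x2002>>12=0x2 ⇒ jnz (J)
  [11:0] imm=2 = 2
  target = base 0x1db8 + off 0x0c + 2 + imm 2 = 0x1dc8

0x1dc8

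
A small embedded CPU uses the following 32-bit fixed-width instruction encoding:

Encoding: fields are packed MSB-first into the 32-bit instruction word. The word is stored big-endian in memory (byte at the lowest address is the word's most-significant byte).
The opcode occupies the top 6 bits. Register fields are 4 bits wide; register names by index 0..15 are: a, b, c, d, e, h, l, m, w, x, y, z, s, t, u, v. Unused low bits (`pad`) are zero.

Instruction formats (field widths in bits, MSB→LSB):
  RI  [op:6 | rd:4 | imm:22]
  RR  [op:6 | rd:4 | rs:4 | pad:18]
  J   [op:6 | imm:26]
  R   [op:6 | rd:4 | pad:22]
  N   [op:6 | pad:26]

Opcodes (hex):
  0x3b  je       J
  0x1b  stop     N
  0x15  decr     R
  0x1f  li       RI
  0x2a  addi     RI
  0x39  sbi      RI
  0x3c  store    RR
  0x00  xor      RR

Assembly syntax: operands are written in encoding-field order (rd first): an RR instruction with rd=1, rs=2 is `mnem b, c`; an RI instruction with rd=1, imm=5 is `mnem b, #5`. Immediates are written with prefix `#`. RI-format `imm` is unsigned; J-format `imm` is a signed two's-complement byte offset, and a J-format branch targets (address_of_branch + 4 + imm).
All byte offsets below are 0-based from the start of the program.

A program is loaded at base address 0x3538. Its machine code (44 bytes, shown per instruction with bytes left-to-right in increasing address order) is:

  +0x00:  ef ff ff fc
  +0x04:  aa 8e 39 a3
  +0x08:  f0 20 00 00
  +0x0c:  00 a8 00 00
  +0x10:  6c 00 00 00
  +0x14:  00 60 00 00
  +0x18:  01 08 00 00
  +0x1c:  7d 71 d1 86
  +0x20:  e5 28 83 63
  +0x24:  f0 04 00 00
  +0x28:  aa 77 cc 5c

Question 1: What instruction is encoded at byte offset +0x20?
[20] e5 28 83 63 → 0xe5288363
  top 6b → 0x39 → sbi [RI]
  [25:22] rd=4 = e
  [21:0] imm=2655075 = #2655075

sbi e, #2655075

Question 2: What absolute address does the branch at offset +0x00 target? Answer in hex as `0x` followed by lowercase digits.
0x3538

@+00  big-endian(ef ff ff fc) = 0xeffffffc
  opcode bits[31:26]=0x3b: je/J
  [25:0] imm=67108860 (s26→-4) = #-4
  target = base 0x3538 + off 0x00 + 4 + imm -4 = 0x3538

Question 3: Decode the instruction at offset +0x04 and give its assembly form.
+0x04: aa 8e 39 a3 ⇒ word 0xaa8e39a3 (big)
  opcode bits[31:26]=0x2a: addi/RI
  rd: (w>>22)&0xf=0xa → y
  imm: (w>>0)&0x3fffff=0xe39a3 → #932259

addi y, #932259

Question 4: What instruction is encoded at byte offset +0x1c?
off 0x1c: read 7d 71 d1 86 as big → 0x7d71d186
  op=0x7d71d186>>26=0x1f ⇒ li (RI)
  [25:22] rd=5 = h
  [21:0] imm=3264902 = #3264902

li h, #3264902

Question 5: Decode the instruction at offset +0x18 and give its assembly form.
xor e, c

[18] 01 08 00 00 → 0x01080000
  op=0x01080000>>26=0x0 ⇒ xor (RR)
  rd@[25:22]=0x4 ⇒ e
  rs@[21:18]=0x2 ⇒ c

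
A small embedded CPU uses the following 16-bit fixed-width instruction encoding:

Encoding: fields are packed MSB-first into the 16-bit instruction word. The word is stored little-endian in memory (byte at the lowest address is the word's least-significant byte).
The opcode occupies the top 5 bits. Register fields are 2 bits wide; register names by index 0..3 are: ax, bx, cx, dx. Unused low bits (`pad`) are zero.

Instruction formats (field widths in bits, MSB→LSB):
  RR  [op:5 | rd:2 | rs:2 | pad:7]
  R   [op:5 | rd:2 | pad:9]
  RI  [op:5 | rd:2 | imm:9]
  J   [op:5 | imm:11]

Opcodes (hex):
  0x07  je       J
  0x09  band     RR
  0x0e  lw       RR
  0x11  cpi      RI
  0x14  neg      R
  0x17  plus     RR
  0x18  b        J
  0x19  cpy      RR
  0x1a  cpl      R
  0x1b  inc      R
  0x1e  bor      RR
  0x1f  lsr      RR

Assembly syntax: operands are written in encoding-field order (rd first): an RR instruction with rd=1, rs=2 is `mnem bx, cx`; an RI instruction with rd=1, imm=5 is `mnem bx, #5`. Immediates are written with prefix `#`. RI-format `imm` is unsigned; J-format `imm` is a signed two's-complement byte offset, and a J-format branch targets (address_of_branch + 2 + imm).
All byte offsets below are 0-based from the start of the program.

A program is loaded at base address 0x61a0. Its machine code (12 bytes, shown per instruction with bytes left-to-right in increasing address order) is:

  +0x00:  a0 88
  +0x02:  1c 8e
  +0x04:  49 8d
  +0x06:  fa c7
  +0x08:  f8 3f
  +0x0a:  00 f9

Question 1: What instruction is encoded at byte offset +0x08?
@+08  little-endian(f8 3f) = 0x3ff8
  op=0x3ff8>>11=0x7 ⇒ je (J)
  imm: (w>>0)&0x7ff=0x7f8 (s11→-8) → #-8

je #-8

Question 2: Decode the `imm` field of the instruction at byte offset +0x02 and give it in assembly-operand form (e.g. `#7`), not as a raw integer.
#28

off 0x02: read 1c 8e as little → 0x8e1c
  opcode bits[15:11]=0x11: cpi/RI
  rd: (w>>9)&0x3=0x3 → dx
  imm: (w>>0)&0x1ff=0x1c → #28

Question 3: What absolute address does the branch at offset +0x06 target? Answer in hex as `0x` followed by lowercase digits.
+0x06: fa c7 ⇒ word 0xc7fa (little)
  op=0xc7fa>>11=0x18 ⇒ b (J)
  imm@[10:0]=0x7fa (s11→-6) ⇒ #-6
  target = base 0x61a0 + off 0x06 + 2 + imm -6 = 0x61a2

0x61a2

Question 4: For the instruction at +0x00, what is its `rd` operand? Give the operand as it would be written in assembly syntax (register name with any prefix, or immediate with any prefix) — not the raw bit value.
off 0x00: read a0 88 as little → 0x88a0
  op=0x88a0>>11=0x11 ⇒ cpi (RI)
  [10:9] rd=0 = ax
  [8:0] imm=160 = #160

ax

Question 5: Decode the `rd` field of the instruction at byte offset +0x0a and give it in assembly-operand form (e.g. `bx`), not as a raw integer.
ax

@+0a  little-endian(00 f9) = 0xf900
  top 5b → 0x1f → lsr [RR]
  rd: (w>>9)&0x3=0x0 → ax
  rs: (w>>7)&0x3=0x2 → cx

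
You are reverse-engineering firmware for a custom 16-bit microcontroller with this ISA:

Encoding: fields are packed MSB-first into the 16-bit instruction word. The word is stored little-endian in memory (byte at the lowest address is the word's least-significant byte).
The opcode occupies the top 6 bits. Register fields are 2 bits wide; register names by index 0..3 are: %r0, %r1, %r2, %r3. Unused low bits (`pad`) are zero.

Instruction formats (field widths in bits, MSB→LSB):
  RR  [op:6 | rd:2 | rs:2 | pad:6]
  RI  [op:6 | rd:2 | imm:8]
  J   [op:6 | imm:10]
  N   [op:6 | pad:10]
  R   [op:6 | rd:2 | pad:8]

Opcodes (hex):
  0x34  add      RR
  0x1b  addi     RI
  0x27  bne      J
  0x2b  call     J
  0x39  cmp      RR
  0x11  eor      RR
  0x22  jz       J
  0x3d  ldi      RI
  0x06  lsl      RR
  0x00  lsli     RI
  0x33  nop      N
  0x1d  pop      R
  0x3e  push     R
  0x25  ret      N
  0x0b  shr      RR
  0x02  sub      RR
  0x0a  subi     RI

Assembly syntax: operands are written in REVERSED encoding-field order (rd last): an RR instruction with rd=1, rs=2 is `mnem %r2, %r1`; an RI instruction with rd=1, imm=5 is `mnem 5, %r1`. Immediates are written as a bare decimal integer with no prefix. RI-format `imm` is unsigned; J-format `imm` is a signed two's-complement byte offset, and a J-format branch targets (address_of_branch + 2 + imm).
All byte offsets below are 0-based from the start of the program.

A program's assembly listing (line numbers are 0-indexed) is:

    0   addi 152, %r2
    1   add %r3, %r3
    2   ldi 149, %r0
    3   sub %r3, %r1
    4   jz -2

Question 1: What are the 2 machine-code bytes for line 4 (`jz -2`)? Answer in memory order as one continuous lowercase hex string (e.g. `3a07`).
4. jz fields op=0x22:6|imm=-2:10 → word 8bfeh → fe 8b

fe8b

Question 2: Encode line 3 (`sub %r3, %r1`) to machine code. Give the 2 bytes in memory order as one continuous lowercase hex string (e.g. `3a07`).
c009

3. sub fields op=0x2:6|rd=1:2|rs=3:2|pad=0:6 → word 09c0h → c0 09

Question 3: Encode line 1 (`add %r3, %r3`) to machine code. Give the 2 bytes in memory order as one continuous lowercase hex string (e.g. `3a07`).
c0d3

line 1 (add): pack op=0x34:6|rd=3:2|rs=3:2|pad=0:6 = 0xd3c0; little→ c0 d3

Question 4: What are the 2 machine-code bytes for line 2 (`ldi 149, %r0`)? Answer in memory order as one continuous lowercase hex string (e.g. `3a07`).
95f4

line 2 (ldi): pack op=0x3d:6|rd=0:2|imm=149:8 = 0xf495; little→ 95 f4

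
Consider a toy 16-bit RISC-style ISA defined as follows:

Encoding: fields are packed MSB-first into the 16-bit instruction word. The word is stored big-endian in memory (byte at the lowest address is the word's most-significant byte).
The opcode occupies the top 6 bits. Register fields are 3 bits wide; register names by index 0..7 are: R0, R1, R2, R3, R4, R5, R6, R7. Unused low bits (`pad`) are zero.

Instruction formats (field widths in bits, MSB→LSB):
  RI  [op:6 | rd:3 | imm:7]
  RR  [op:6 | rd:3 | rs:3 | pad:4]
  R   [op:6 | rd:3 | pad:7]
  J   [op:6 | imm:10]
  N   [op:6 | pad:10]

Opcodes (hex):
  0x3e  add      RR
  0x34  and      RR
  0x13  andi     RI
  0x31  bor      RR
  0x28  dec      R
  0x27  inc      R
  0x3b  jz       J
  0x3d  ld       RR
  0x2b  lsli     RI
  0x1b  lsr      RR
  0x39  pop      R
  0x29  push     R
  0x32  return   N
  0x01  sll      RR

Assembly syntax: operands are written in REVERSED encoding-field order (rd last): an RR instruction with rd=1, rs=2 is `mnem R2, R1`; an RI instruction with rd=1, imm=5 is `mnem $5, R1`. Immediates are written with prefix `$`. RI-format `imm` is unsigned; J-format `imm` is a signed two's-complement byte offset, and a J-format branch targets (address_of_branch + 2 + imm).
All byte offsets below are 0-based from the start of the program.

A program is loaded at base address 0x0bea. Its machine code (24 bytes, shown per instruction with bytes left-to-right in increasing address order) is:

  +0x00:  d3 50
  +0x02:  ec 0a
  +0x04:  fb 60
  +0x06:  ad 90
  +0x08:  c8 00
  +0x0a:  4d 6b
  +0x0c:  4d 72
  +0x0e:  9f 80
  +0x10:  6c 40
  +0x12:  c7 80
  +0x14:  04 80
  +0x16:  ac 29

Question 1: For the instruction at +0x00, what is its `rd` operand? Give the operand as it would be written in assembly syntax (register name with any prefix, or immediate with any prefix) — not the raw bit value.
R6

@+00  big-endian(d3 50) = 0xd350
  top 6b → 0x34 → and [RR]
  rd: (w>>7)&0x7=0x6 → R6
  rs: (w>>4)&0x7=0x5 → R5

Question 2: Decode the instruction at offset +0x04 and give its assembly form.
@+04  big-endian(fb 60) = 0xfb60
  opcode bits[15:10]=0x3e: add/RR
  [9:7] rd=6 = R6
  [6:4] rs=6 = R6

add R6, R6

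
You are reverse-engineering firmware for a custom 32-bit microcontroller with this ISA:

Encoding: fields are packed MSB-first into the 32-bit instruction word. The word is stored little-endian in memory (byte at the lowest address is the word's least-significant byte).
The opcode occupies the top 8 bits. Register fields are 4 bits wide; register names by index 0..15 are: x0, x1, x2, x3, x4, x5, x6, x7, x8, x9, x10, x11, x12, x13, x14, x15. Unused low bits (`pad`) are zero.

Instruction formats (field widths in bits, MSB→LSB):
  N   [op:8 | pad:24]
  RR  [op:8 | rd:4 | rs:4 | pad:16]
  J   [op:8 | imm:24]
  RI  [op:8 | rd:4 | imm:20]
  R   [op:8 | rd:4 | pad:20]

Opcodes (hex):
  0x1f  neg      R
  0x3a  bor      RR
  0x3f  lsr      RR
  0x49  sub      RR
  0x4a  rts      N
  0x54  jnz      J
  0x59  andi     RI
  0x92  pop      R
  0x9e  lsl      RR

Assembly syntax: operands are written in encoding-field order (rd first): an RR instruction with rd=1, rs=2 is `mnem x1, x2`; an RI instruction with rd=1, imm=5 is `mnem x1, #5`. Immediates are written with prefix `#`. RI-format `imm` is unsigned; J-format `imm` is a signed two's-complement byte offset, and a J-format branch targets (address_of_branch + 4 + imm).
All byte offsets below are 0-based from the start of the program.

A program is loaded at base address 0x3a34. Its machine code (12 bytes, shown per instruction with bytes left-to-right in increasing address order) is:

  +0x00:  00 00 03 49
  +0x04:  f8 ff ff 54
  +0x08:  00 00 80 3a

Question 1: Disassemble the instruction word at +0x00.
@+00  little-endian(00 00 03 49) = 0x49030000
  opcode bits[31:24]=0x49: sub/RR
  [23:20] rd=0 = x0
  [19:16] rs=3 = x3

sub x0, x3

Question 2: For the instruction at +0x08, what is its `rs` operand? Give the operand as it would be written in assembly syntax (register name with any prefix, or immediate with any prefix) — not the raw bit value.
off 0x08: read 00 00 80 3a as little → 0x3a800000
  op=0x3a800000>>24=0x3a ⇒ bor (RR)
  rd: (w>>20)&0xf=0x8 → x8
  rs: (w>>16)&0xf=0x0 → x0

x0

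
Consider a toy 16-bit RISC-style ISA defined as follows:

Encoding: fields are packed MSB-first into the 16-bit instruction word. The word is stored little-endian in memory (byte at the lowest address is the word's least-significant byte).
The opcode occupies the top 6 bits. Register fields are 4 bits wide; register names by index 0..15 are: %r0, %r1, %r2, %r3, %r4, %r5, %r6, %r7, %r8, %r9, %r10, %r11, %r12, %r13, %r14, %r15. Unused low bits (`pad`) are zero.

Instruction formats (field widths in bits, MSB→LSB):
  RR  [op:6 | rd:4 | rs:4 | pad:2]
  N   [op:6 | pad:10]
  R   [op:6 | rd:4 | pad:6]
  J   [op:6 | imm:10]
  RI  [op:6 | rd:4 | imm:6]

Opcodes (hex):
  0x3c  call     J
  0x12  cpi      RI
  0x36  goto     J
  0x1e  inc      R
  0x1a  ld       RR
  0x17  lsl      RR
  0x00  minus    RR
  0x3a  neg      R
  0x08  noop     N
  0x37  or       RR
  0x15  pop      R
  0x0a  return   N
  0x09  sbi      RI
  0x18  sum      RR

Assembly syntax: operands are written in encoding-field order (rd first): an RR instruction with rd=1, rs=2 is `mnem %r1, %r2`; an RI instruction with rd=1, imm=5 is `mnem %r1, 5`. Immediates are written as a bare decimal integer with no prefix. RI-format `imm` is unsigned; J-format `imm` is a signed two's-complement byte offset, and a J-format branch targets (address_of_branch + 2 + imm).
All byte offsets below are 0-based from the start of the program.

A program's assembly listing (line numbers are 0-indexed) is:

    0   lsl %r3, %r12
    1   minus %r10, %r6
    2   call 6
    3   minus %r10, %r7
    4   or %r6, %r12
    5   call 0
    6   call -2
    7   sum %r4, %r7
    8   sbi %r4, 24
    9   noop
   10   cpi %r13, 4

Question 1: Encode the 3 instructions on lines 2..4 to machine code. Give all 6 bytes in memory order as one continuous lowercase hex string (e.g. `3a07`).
L2: call op=0x3c:6|imm=6:10 ⇒ 0xf006 ⇒ little 06 f0
L3: minus op=0x0:6|rd=10:4|rs=7:4|pad=0:2 ⇒ 0x029c ⇒ little 9c 02
L4: or op=0x37:6|rd=6:4|rs=12:4|pad=0:2 ⇒ 0xddb0 ⇒ little b0 dd

06f09c02b0dd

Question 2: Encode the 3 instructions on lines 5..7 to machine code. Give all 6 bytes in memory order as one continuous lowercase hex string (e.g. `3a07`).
L5: call op=0x3c:6|imm=0:10 ⇒ 0xf000 ⇒ little 00 f0
L6: call op=0x3c:6|imm=-2:10 ⇒ 0xf3fe ⇒ little fe f3
L7: sum op=0x18:6|rd=4:4|rs=7:4|pad=0:2 ⇒ 0x611c ⇒ little 1c 61

00f0fef31c61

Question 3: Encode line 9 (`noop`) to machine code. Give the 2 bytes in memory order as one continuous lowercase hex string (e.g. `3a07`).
0020

L9: noop op=0x8:6|pad=0:10 ⇒ 0x2000 ⇒ little 00 20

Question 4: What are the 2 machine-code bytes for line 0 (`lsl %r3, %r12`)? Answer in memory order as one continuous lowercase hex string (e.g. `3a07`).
L0: lsl op=0x17:6|rd=3:4|rs=12:4|pad=0:2 ⇒ 0x5cf0 ⇒ little f0 5c

f05c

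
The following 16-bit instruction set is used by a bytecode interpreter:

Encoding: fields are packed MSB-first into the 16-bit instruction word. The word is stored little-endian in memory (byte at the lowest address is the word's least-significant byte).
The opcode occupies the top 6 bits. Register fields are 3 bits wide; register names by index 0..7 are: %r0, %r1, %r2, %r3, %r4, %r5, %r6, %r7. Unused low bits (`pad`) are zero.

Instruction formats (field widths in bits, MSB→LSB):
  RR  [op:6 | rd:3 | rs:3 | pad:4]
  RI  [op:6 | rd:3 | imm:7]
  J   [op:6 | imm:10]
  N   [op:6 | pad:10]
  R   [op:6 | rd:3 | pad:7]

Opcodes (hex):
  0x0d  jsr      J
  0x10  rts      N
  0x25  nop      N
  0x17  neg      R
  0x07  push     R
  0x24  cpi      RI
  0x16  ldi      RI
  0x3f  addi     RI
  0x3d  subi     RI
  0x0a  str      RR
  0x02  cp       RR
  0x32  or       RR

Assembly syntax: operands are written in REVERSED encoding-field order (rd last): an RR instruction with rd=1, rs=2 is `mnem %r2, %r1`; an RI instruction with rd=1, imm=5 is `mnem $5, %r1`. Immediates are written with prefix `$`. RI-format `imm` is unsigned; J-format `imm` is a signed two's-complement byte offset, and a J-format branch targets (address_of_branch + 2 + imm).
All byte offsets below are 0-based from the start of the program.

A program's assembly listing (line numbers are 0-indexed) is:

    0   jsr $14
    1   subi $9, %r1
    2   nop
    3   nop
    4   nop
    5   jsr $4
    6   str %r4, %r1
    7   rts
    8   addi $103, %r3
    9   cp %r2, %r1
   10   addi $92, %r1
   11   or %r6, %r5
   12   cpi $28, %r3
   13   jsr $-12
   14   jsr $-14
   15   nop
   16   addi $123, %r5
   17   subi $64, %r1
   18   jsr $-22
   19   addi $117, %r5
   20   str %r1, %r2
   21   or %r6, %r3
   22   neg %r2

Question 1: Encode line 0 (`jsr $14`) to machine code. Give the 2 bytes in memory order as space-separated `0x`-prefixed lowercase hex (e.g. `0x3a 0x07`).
0x0e 0x34

line 0 (jsr): pack op=0xd:6|imm=14:10 = 0x340e; little→ 0e 34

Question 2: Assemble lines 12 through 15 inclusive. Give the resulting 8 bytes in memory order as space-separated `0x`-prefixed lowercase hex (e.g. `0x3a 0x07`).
line 12 (cpi): pack op=0x24:6|rd=3:3|imm=28:7 = 0x919c; little→ 9c 91
line 13 (jsr): pack op=0xd:6|imm=-12:10 = 0x37f4; little→ f4 37
line 14 (jsr): pack op=0xd:6|imm=-14:10 = 0x37f2; little→ f2 37
line 15 (nop): pack op=0x25:6|pad=0:10 = 0x9400; little→ 00 94

0x9c 0x91 0xf4 0x37 0xf2 0x37 0x00 0x94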